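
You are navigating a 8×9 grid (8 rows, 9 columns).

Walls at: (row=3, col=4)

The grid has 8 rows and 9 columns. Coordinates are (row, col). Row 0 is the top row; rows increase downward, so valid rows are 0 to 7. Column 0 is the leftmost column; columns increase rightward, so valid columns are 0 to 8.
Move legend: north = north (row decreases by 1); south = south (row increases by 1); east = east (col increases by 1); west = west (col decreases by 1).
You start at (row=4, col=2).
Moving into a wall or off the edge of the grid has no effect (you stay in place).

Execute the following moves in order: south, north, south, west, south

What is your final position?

Answer: Final position: (row=6, col=1)

Derivation:
Start: (row=4, col=2)
  south (south): (row=4, col=2) -> (row=5, col=2)
  north (north): (row=5, col=2) -> (row=4, col=2)
  south (south): (row=4, col=2) -> (row=5, col=2)
  west (west): (row=5, col=2) -> (row=5, col=1)
  south (south): (row=5, col=1) -> (row=6, col=1)
Final: (row=6, col=1)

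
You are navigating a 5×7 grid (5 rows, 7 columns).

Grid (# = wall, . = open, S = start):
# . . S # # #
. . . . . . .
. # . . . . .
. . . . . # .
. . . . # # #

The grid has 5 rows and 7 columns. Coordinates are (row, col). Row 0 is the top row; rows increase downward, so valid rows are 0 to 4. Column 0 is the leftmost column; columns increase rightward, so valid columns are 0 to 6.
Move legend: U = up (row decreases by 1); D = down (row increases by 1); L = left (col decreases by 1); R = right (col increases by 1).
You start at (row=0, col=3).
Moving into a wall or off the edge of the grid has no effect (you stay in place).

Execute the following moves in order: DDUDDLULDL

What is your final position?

Start: (row=0, col=3)
  D (down): (row=0, col=3) -> (row=1, col=3)
  D (down): (row=1, col=3) -> (row=2, col=3)
  U (up): (row=2, col=3) -> (row=1, col=3)
  D (down): (row=1, col=3) -> (row=2, col=3)
  D (down): (row=2, col=3) -> (row=3, col=3)
  L (left): (row=3, col=3) -> (row=3, col=2)
  U (up): (row=3, col=2) -> (row=2, col=2)
  L (left): blocked, stay at (row=2, col=2)
  D (down): (row=2, col=2) -> (row=3, col=2)
  L (left): (row=3, col=2) -> (row=3, col=1)
Final: (row=3, col=1)

Answer: Final position: (row=3, col=1)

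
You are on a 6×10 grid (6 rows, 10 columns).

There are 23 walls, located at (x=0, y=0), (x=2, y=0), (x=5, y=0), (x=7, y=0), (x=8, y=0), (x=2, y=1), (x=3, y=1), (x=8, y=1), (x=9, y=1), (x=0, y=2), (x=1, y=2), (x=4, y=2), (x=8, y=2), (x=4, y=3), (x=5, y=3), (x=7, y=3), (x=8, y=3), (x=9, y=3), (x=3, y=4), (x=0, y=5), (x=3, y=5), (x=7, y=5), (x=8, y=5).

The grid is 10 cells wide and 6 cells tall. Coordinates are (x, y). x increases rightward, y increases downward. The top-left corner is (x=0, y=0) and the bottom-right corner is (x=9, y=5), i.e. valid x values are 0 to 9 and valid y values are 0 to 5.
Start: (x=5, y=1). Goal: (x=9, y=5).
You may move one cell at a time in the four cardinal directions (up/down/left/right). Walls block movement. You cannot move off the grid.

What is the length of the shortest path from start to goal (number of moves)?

Answer: Shortest path length: 8

Derivation:
BFS from (x=5, y=1) until reaching (x=9, y=5):
  Distance 0: (x=5, y=1)
  Distance 1: (x=4, y=1), (x=6, y=1), (x=5, y=2)
  Distance 2: (x=4, y=0), (x=6, y=0), (x=7, y=1), (x=6, y=2)
  Distance 3: (x=3, y=0), (x=7, y=2), (x=6, y=3)
  Distance 4: (x=6, y=4)
  Distance 5: (x=5, y=4), (x=7, y=4), (x=6, y=5)
  Distance 6: (x=4, y=4), (x=8, y=4), (x=5, y=5)
  Distance 7: (x=9, y=4), (x=4, y=5)
  Distance 8: (x=9, y=5)  <- goal reached here
One shortest path (8 moves): (x=5, y=1) -> (x=6, y=1) -> (x=6, y=2) -> (x=6, y=3) -> (x=6, y=4) -> (x=7, y=4) -> (x=8, y=4) -> (x=9, y=4) -> (x=9, y=5)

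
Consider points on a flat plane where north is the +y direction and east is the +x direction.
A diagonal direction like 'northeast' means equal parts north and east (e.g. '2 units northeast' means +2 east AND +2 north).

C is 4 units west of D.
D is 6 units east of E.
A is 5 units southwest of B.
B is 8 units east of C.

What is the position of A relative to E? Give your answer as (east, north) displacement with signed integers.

Place E at the origin (east=0, north=0).
  D is 6 units east of E: delta (east=+6, north=+0); D at (east=6, north=0).
  C is 4 units west of D: delta (east=-4, north=+0); C at (east=2, north=0).
  B is 8 units east of C: delta (east=+8, north=+0); B at (east=10, north=0).
  A is 5 units southwest of B: delta (east=-5, north=-5); A at (east=5, north=-5).
Therefore A relative to E: (east=5, north=-5).

Answer: A is at (east=5, north=-5) relative to E.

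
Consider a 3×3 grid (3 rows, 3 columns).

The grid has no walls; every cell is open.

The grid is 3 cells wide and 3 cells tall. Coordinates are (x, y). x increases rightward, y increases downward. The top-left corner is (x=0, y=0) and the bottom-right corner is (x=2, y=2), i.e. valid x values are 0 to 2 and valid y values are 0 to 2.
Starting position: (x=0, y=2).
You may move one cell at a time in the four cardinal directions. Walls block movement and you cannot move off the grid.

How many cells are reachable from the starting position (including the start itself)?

BFS flood-fill from (x=0, y=2):
  Distance 0: (x=0, y=2)
  Distance 1: (x=0, y=1), (x=1, y=2)
  Distance 2: (x=0, y=0), (x=1, y=1), (x=2, y=2)
  Distance 3: (x=1, y=0), (x=2, y=1)
  Distance 4: (x=2, y=0)
Total reachable: 9 (grid has 9 open cells total)

Answer: Reachable cells: 9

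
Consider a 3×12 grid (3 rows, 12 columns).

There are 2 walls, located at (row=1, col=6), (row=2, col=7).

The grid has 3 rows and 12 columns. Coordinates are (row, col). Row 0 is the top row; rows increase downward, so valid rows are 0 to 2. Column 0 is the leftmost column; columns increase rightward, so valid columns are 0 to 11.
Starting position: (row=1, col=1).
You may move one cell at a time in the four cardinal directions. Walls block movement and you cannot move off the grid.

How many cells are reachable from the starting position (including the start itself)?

BFS flood-fill from (row=1, col=1):
  Distance 0: (row=1, col=1)
  Distance 1: (row=0, col=1), (row=1, col=0), (row=1, col=2), (row=2, col=1)
  Distance 2: (row=0, col=0), (row=0, col=2), (row=1, col=3), (row=2, col=0), (row=2, col=2)
  Distance 3: (row=0, col=3), (row=1, col=4), (row=2, col=3)
  Distance 4: (row=0, col=4), (row=1, col=5), (row=2, col=4)
  Distance 5: (row=0, col=5), (row=2, col=5)
  Distance 6: (row=0, col=6), (row=2, col=6)
  Distance 7: (row=0, col=7)
  Distance 8: (row=0, col=8), (row=1, col=7)
  Distance 9: (row=0, col=9), (row=1, col=8)
  Distance 10: (row=0, col=10), (row=1, col=9), (row=2, col=8)
  Distance 11: (row=0, col=11), (row=1, col=10), (row=2, col=9)
  Distance 12: (row=1, col=11), (row=2, col=10)
  Distance 13: (row=2, col=11)
Total reachable: 34 (grid has 34 open cells total)

Answer: Reachable cells: 34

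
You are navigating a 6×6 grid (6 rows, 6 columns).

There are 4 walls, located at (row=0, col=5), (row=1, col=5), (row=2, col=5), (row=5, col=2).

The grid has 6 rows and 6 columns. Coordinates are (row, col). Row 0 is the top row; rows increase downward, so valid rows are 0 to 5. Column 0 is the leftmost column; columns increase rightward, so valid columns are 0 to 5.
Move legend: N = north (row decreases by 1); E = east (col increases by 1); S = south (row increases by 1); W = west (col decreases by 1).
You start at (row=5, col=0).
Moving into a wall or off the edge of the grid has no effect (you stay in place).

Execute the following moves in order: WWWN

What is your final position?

Start: (row=5, col=0)
  [×3]W (west): blocked, stay at (row=5, col=0)
  N (north): (row=5, col=0) -> (row=4, col=0)
Final: (row=4, col=0)

Answer: Final position: (row=4, col=0)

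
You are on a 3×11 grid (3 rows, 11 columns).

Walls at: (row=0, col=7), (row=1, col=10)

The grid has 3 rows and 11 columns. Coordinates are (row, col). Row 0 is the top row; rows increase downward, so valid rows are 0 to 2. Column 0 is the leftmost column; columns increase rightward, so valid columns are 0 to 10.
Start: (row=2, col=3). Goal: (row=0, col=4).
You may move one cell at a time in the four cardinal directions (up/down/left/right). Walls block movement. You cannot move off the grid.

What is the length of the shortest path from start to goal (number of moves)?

BFS from (row=2, col=3) until reaching (row=0, col=4):
  Distance 0: (row=2, col=3)
  Distance 1: (row=1, col=3), (row=2, col=2), (row=2, col=4)
  Distance 2: (row=0, col=3), (row=1, col=2), (row=1, col=4), (row=2, col=1), (row=2, col=5)
  Distance 3: (row=0, col=2), (row=0, col=4), (row=1, col=1), (row=1, col=5), (row=2, col=0), (row=2, col=6)  <- goal reached here
One shortest path (3 moves): (row=2, col=3) -> (row=2, col=4) -> (row=1, col=4) -> (row=0, col=4)

Answer: Shortest path length: 3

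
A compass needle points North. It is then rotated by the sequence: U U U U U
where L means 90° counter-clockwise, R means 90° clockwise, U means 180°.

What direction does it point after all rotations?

Start: North
  U (U-turn (180°)) -> South
  U (U-turn (180°)) -> North
  U (U-turn (180°)) -> South
  U (U-turn (180°)) -> North
  U (U-turn (180°)) -> South
Final: South

Answer: Final heading: South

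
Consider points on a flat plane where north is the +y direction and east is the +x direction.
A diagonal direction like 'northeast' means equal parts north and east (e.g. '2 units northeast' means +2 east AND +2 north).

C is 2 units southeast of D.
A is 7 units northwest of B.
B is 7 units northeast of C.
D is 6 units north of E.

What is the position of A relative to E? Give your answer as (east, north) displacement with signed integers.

Answer: A is at (east=2, north=18) relative to E.

Derivation:
Place E at the origin (east=0, north=0).
  D is 6 units north of E: delta (east=+0, north=+6); D at (east=0, north=6).
  C is 2 units southeast of D: delta (east=+2, north=-2); C at (east=2, north=4).
  B is 7 units northeast of C: delta (east=+7, north=+7); B at (east=9, north=11).
  A is 7 units northwest of B: delta (east=-7, north=+7); A at (east=2, north=18).
Therefore A relative to E: (east=2, north=18).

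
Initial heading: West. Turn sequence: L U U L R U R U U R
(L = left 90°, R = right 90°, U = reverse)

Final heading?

Start: West
  L (left (90° counter-clockwise)) -> South
  U (U-turn (180°)) -> North
  U (U-turn (180°)) -> South
  L (left (90° counter-clockwise)) -> East
  R (right (90° clockwise)) -> South
  U (U-turn (180°)) -> North
  R (right (90° clockwise)) -> East
  U (U-turn (180°)) -> West
  U (U-turn (180°)) -> East
  R (right (90° clockwise)) -> South
Final: South

Answer: Final heading: South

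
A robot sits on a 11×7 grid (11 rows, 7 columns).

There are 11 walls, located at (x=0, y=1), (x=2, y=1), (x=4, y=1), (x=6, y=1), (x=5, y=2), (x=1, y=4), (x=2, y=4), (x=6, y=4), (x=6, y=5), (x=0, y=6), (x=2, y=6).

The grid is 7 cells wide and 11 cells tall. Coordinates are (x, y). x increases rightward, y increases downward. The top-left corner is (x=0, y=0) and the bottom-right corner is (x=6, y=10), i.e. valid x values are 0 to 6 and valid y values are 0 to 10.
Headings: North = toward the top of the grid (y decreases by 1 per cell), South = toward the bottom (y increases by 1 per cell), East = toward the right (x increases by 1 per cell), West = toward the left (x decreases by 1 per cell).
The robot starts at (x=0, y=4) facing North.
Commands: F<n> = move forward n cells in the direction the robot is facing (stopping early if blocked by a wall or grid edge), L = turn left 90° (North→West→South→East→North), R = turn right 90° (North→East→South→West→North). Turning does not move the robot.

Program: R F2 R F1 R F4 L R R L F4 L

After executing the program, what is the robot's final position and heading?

Answer: Final position: (x=0, y=5), facing South

Derivation:
Start: (x=0, y=4), facing North
  R: turn right, now facing East
  F2: move forward 0/2 (blocked), now at (x=0, y=4)
  R: turn right, now facing South
  F1: move forward 1, now at (x=0, y=5)
  R: turn right, now facing West
  F4: move forward 0/4 (blocked), now at (x=0, y=5)
  L: turn left, now facing South
  R: turn right, now facing West
  R: turn right, now facing North
  L: turn left, now facing West
  F4: move forward 0/4 (blocked), now at (x=0, y=5)
  L: turn left, now facing South
Final: (x=0, y=5), facing South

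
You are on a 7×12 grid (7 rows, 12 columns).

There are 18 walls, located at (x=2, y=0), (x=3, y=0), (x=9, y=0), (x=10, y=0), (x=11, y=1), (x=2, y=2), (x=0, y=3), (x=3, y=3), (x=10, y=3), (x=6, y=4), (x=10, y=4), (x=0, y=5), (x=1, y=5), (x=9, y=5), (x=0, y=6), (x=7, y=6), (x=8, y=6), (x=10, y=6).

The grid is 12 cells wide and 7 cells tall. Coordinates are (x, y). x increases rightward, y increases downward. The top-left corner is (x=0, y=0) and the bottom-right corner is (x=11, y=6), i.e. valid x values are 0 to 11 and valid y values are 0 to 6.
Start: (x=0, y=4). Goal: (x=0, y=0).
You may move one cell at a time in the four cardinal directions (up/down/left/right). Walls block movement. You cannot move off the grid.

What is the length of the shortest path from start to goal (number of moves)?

BFS from (x=0, y=4) until reaching (x=0, y=0):
  Distance 0: (x=0, y=4)
  Distance 1: (x=1, y=4)
  Distance 2: (x=1, y=3), (x=2, y=4)
  Distance 3: (x=1, y=2), (x=2, y=3), (x=3, y=4), (x=2, y=5)
  Distance 4: (x=1, y=1), (x=0, y=2), (x=4, y=4), (x=3, y=5), (x=2, y=6)
  Distance 5: (x=1, y=0), (x=0, y=1), (x=2, y=1), (x=4, y=3), (x=5, y=4), (x=4, y=5), (x=1, y=6), (x=3, y=6)
  Distance 6: (x=0, y=0), (x=3, y=1), (x=4, y=2), (x=5, y=3), (x=5, y=5), (x=4, y=6)  <- goal reached here
One shortest path (6 moves): (x=0, y=4) -> (x=1, y=4) -> (x=1, y=3) -> (x=1, y=2) -> (x=0, y=2) -> (x=0, y=1) -> (x=0, y=0)

Answer: Shortest path length: 6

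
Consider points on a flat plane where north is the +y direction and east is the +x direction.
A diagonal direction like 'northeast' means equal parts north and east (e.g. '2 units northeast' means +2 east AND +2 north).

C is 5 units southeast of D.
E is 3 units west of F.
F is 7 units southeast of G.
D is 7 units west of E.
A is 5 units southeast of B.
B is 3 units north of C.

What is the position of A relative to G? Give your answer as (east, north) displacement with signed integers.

Place G at the origin (east=0, north=0).
  F is 7 units southeast of G: delta (east=+7, north=-7); F at (east=7, north=-7).
  E is 3 units west of F: delta (east=-3, north=+0); E at (east=4, north=-7).
  D is 7 units west of E: delta (east=-7, north=+0); D at (east=-3, north=-7).
  C is 5 units southeast of D: delta (east=+5, north=-5); C at (east=2, north=-12).
  B is 3 units north of C: delta (east=+0, north=+3); B at (east=2, north=-9).
  A is 5 units southeast of B: delta (east=+5, north=-5); A at (east=7, north=-14).
Therefore A relative to G: (east=7, north=-14).

Answer: A is at (east=7, north=-14) relative to G.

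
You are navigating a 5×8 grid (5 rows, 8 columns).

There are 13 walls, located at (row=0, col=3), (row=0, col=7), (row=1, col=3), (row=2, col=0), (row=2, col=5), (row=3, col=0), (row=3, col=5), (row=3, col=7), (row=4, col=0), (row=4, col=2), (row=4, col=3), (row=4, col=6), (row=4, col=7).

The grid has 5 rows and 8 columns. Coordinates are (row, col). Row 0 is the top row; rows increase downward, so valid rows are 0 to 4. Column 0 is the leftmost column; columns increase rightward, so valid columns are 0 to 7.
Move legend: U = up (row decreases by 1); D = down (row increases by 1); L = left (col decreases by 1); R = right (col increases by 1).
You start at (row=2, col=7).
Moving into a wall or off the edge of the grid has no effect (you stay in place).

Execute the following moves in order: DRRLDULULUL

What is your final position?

Start: (row=2, col=7)
  D (down): blocked, stay at (row=2, col=7)
  R (right): blocked, stay at (row=2, col=7)
  R (right): blocked, stay at (row=2, col=7)
  L (left): (row=2, col=7) -> (row=2, col=6)
  D (down): (row=2, col=6) -> (row=3, col=6)
  U (up): (row=3, col=6) -> (row=2, col=6)
  L (left): blocked, stay at (row=2, col=6)
  U (up): (row=2, col=6) -> (row=1, col=6)
  L (left): (row=1, col=6) -> (row=1, col=5)
  U (up): (row=1, col=5) -> (row=0, col=5)
  L (left): (row=0, col=5) -> (row=0, col=4)
Final: (row=0, col=4)

Answer: Final position: (row=0, col=4)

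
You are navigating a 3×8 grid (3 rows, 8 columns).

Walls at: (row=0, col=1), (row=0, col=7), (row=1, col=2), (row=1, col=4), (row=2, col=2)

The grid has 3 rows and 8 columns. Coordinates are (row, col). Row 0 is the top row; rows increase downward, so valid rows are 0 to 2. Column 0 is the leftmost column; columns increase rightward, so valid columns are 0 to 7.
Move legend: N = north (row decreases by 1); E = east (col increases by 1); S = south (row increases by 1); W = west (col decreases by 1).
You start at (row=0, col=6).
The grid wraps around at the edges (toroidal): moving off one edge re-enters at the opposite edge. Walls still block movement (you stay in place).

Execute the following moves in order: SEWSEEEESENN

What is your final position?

Start: (row=0, col=6)
  S (south): (row=0, col=6) -> (row=1, col=6)
  E (east): (row=1, col=6) -> (row=1, col=7)
  W (west): (row=1, col=7) -> (row=1, col=6)
  S (south): (row=1, col=6) -> (row=2, col=6)
  E (east): (row=2, col=6) -> (row=2, col=7)
  E (east): (row=2, col=7) -> (row=2, col=0)
  E (east): (row=2, col=0) -> (row=2, col=1)
  E (east): blocked, stay at (row=2, col=1)
  S (south): blocked, stay at (row=2, col=1)
  E (east): blocked, stay at (row=2, col=1)
  N (north): (row=2, col=1) -> (row=1, col=1)
  N (north): blocked, stay at (row=1, col=1)
Final: (row=1, col=1)

Answer: Final position: (row=1, col=1)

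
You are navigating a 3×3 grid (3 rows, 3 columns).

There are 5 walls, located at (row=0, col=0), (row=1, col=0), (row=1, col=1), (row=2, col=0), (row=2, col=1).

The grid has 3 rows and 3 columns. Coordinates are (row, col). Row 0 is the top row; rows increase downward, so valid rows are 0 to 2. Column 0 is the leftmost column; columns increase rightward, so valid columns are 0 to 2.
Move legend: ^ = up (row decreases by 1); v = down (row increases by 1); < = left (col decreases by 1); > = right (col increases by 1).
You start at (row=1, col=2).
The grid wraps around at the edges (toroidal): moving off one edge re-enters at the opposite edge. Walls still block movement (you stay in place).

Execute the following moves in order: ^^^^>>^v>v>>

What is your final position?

Start: (row=1, col=2)
  ^ (up): (row=1, col=2) -> (row=0, col=2)
  ^ (up): (row=0, col=2) -> (row=2, col=2)
  ^ (up): (row=2, col=2) -> (row=1, col=2)
  ^ (up): (row=1, col=2) -> (row=0, col=2)
  > (right): blocked, stay at (row=0, col=2)
  > (right): blocked, stay at (row=0, col=2)
  ^ (up): (row=0, col=2) -> (row=2, col=2)
  v (down): (row=2, col=2) -> (row=0, col=2)
  > (right): blocked, stay at (row=0, col=2)
  v (down): (row=0, col=2) -> (row=1, col=2)
  > (right): blocked, stay at (row=1, col=2)
  > (right): blocked, stay at (row=1, col=2)
Final: (row=1, col=2)

Answer: Final position: (row=1, col=2)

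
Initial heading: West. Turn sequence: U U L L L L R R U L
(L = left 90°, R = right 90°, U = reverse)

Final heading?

Start: West
  U (U-turn (180°)) -> East
  U (U-turn (180°)) -> West
  L (left (90° counter-clockwise)) -> South
  L (left (90° counter-clockwise)) -> East
  L (left (90° counter-clockwise)) -> North
  L (left (90° counter-clockwise)) -> West
  R (right (90° clockwise)) -> North
  R (right (90° clockwise)) -> East
  U (U-turn (180°)) -> West
  L (left (90° counter-clockwise)) -> South
Final: South

Answer: Final heading: South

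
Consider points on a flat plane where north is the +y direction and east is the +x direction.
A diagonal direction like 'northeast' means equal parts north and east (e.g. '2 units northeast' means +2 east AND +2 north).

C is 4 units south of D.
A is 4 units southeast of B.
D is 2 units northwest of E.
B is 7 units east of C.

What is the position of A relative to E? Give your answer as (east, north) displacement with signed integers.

Answer: A is at (east=9, north=-6) relative to E.

Derivation:
Place E at the origin (east=0, north=0).
  D is 2 units northwest of E: delta (east=-2, north=+2); D at (east=-2, north=2).
  C is 4 units south of D: delta (east=+0, north=-4); C at (east=-2, north=-2).
  B is 7 units east of C: delta (east=+7, north=+0); B at (east=5, north=-2).
  A is 4 units southeast of B: delta (east=+4, north=-4); A at (east=9, north=-6).
Therefore A relative to E: (east=9, north=-6).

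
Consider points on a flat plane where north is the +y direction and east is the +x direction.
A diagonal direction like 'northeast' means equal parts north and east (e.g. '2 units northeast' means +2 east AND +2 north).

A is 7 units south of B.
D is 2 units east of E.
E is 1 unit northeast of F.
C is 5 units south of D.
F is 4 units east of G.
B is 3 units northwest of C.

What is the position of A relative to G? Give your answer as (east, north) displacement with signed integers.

Answer: A is at (east=4, north=-8) relative to G.

Derivation:
Place G at the origin (east=0, north=0).
  F is 4 units east of G: delta (east=+4, north=+0); F at (east=4, north=0).
  E is 1 unit northeast of F: delta (east=+1, north=+1); E at (east=5, north=1).
  D is 2 units east of E: delta (east=+2, north=+0); D at (east=7, north=1).
  C is 5 units south of D: delta (east=+0, north=-5); C at (east=7, north=-4).
  B is 3 units northwest of C: delta (east=-3, north=+3); B at (east=4, north=-1).
  A is 7 units south of B: delta (east=+0, north=-7); A at (east=4, north=-8).
Therefore A relative to G: (east=4, north=-8).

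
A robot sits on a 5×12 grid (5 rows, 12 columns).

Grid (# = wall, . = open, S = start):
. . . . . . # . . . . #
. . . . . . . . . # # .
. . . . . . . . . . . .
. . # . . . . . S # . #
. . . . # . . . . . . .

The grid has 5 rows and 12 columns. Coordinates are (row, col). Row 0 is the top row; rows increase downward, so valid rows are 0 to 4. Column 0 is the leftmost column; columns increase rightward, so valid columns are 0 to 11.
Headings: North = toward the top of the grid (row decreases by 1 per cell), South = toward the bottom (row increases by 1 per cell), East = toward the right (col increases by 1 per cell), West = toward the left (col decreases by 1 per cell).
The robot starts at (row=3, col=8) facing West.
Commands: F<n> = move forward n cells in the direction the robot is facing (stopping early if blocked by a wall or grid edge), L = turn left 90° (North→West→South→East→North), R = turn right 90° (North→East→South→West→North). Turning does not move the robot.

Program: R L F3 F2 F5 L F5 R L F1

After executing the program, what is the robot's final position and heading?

Start: (row=3, col=8), facing West
  R: turn right, now facing North
  L: turn left, now facing West
  F3: move forward 3, now at (row=3, col=5)
  F2: move forward 2, now at (row=3, col=3)
  F5: move forward 0/5 (blocked), now at (row=3, col=3)
  L: turn left, now facing South
  F5: move forward 1/5 (blocked), now at (row=4, col=3)
  R: turn right, now facing West
  L: turn left, now facing South
  F1: move forward 0/1 (blocked), now at (row=4, col=3)
Final: (row=4, col=3), facing South

Answer: Final position: (row=4, col=3), facing South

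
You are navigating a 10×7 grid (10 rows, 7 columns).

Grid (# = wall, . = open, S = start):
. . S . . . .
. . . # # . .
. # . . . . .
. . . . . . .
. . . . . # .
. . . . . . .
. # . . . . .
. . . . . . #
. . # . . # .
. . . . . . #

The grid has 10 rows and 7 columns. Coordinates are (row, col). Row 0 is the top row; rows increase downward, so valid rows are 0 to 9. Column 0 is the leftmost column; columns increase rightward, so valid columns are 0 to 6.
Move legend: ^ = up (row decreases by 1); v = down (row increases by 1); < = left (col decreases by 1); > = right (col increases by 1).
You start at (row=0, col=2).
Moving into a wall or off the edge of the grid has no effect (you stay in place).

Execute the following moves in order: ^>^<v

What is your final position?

Answer: Final position: (row=1, col=2)

Derivation:
Start: (row=0, col=2)
  ^ (up): blocked, stay at (row=0, col=2)
  > (right): (row=0, col=2) -> (row=0, col=3)
  ^ (up): blocked, stay at (row=0, col=3)
  < (left): (row=0, col=3) -> (row=0, col=2)
  v (down): (row=0, col=2) -> (row=1, col=2)
Final: (row=1, col=2)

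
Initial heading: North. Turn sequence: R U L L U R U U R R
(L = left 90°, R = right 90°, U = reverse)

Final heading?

Answer: Final heading: South

Derivation:
Start: North
  R (right (90° clockwise)) -> East
  U (U-turn (180°)) -> West
  L (left (90° counter-clockwise)) -> South
  L (left (90° counter-clockwise)) -> East
  U (U-turn (180°)) -> West
  R (right (90° clockwise)) -> North
  U (U-turn (180°)) -> South
  U (U-turn (180°)) -> North
  R (right (90° clockwise)) -> East
  R (right (90° clockwise)) -> South
Final: South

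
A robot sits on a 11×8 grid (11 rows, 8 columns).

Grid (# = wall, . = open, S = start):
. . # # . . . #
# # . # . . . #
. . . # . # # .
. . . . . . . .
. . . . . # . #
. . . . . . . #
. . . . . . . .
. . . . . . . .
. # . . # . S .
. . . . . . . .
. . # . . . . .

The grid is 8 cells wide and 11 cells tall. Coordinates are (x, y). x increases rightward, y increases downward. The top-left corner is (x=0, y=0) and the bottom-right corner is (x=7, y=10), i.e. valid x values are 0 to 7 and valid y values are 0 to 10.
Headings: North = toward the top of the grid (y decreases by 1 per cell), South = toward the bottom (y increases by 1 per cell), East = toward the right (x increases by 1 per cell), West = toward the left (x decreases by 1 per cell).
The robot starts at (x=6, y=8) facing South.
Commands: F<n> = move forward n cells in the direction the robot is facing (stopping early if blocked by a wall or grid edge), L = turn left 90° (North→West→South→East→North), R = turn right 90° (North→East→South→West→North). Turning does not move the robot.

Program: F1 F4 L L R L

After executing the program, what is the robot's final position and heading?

Answer: Final position: (x=6, y=10), facing North

Derivation:
Start: (x=6, y=8), facing South
  F1: move forward 1, now at (x=6, y=9)
  F4: move forward 1/4 (blocked), now at (x=6, y=10)
  L: turn left, now facing East
  L: turn left, now facing North
  R: turn right, now facing East
  L: turn left, now facing North
Final: (x=6, y=10), facing North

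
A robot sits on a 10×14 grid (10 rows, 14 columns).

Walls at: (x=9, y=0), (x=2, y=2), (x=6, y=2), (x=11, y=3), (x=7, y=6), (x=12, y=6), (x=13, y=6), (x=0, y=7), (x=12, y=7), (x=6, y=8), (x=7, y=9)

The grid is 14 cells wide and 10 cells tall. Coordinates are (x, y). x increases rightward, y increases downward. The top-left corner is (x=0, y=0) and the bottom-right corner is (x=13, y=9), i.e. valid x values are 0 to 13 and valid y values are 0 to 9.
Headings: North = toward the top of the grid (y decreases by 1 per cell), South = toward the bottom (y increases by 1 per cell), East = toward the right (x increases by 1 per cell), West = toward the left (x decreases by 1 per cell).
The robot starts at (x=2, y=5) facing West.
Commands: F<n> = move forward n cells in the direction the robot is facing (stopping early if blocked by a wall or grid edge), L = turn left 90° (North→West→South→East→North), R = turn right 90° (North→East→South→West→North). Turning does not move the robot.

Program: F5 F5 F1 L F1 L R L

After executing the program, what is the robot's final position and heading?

Answer: Final position: (x=0, y=6), facing East

Derivation:
Start: (x=2, y=5), facing West
  F5: move forward 2/5 (blocked), now at (x=0, y=5)
  F5: move forward 0/5 (blocked), now at (x=0, y=5)
  F1: move forward 0/1 (blocked), now at (x=0, y=5)
  L: turn left, now facing South
  F1: move forward 1, now at (x=0, y=6)
  L: turn left, now facing East
  R: turn right, now facing South
  L: turn left, now facing East
Final: (x=0, y=6), facing East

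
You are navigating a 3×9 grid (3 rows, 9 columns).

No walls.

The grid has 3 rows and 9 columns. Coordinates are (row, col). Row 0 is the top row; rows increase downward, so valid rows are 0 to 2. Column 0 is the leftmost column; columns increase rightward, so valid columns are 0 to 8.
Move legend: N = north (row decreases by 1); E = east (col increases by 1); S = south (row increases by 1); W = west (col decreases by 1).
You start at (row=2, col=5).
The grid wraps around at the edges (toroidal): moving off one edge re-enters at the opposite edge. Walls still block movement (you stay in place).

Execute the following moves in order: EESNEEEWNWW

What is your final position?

Answer: Final position: (row=1, col=7)

Derivation:
Start: (row=2, col=5)
  E (east): (row=2, col=5) -> (row=2, col=6)
  E (east): (row=2, col=6) -> (row=2, col=7)
  S (south): (row=2, col=7) -> (row=0, col=7)
  N (north): (row=0, col=7) -> (row=2, col=7)
  E (east): (row=2, col=7) -> (row=2, col=8)
  E (east): (row=2, col=8) -> (row=2, col=0)
  E (east): (row=2, col=0) -> (row=2, col=1)
  W (west): (row=2, col=1) -> (row=2, col=0)
  N (north): (row=2, col=0) -> (row=1, col=0)
  W (west): (row=1, col=0) -> (row=1, col=8)
  W (west): (row=1, col=8) -> (row=1, col=7)
Final: (row=1, col=7)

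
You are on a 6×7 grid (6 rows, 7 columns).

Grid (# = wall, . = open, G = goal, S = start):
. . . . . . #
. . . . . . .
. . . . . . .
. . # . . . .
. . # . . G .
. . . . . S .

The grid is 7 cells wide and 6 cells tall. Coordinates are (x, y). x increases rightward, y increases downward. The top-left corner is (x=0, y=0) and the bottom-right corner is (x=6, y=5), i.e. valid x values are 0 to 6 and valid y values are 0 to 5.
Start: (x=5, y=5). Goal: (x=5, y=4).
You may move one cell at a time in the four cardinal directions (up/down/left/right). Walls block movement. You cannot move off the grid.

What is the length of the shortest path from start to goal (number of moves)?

BFS from (x=5, y=5) until reaching (x=5, y=4):
  Distance 0: (x=5, y=5)
  Distance 1: (x=5, y=4), (x=4, y=5), (x=6, y=5)  <- goal reached here
One shortest path (1 moves): (x=5, y=5) -> (x=5, y=4)

Answer: Shortest path length: 1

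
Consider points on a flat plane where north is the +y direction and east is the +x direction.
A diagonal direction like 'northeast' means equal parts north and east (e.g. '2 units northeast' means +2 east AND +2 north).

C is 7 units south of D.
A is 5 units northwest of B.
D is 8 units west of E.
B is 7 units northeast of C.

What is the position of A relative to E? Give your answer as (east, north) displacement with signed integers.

Answer: A is at (east=-6, north=5) relative to E.

Derivation:
Place E at the origin (east=0, north=0).
  D is 8 units west of E: delta (east=-8, north=+0); D at (east=-8, north=0).
  C is 7 units south of D: delta (east=+0, north=-7); C at (east=-8, north=-7).
  B is 7 units northeast of C: delta (east=+7, north=+7); B at (east=-1, north=0).
  A is 5 units northwest of B: delta (east=-5, north=+5); A at (east=-6, north=5).
Therefore A relative to E: (east=-6, north=5).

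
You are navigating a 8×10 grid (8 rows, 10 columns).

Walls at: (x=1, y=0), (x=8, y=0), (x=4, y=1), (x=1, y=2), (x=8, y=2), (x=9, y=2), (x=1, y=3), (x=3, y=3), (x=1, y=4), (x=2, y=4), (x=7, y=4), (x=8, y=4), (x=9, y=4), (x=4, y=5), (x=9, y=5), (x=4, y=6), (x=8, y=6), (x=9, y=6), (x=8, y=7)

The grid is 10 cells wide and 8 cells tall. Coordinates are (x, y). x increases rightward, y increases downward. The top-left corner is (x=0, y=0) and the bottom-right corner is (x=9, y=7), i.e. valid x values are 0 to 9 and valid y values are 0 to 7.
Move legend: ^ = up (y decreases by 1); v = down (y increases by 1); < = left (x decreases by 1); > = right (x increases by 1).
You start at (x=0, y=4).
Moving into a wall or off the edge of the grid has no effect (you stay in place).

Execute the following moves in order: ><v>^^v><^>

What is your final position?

Start: (x=0, y=4)
  > (right): blocked, stay at (x=0, y=4)
  < (left): blocked, stay at (x=0, y=4)
  v (down): (x=0, y=4) -> (x=0, y=5)
  > (right): (x=0, y=5) -> (x=1, y=5)
  ^ (up): blocked, stay at (x=1, y=5)
  ^ (up): blocked, stay at (x=1, y=5)
  v (down): (x=1, y=5) -> (x=1, y=6)
  > (right): (x=1, y=6) -> (x=2, y=6)
  < (left): (x=2, y=6) -> (x=1, y=6)
  ^ (up): (x=1, y=6) -> (x=1, y=5)
  > (right): (x=1, y=5) -> (x=2, y=5)
Final: (x=2, y=5)

Answer: Final position: (x=2, y=5)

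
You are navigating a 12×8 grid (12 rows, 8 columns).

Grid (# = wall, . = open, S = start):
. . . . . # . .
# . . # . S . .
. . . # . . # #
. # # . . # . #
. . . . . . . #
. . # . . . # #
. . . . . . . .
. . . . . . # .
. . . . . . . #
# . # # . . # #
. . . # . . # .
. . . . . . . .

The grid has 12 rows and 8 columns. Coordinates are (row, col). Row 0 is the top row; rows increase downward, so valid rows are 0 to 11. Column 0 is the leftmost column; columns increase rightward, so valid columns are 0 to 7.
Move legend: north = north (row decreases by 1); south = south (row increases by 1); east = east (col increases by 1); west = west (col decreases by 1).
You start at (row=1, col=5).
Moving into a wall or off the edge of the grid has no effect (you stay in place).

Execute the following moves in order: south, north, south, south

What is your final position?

Start: (row=1, col=5)
  south (south): (row=1, col=5) -> (row=2, col=5)
  north (north): (row=2, col=5) -> (row=1, col=5)
  south (south): (row=1, col=5) -> (row=2, col=5)
  south (south): blocked, stay at (row=2, col=5)
Final: (row=2, col=5)

Answer: Final position: (row=2, col=5)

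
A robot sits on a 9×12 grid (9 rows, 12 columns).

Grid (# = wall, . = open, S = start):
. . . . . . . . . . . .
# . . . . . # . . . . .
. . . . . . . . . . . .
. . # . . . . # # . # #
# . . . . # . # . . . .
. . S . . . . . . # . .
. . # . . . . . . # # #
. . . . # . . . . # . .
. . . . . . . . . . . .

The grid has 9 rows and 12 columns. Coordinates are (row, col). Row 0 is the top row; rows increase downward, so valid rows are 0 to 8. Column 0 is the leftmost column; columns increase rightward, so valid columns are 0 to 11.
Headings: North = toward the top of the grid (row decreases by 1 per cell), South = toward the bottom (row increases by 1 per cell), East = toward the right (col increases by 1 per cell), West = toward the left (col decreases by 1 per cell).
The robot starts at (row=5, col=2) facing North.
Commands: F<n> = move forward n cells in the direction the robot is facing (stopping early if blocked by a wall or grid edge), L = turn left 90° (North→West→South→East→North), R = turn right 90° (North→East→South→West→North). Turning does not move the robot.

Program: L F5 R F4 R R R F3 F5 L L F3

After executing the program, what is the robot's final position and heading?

Start: (row=5, col=2), facing North
  L: turn left, now facing West
  F5: move forward 2/5 (blocked), now at (row=5, col=0)
  R: turn right, now facing North
  F4: move forward 0/4 (blocked), now at (row=5, col=0)
  R: turn right, now facing East
  R: turn right, now facing South
  R: turn right, now facing West
  F3: move forward 0/3 (blocked), now at (row=5, col=0)
  F5: move forward 0/5 (blocked), now at (row=5, col=0)
  L: turn left, now facing South
  L: turn left, now facing East
  F3: move forward 3, now at (row=5, col=3)
Final: (row=5, col=3), facing East

Answer: Final position: (row=5, col=3), facing East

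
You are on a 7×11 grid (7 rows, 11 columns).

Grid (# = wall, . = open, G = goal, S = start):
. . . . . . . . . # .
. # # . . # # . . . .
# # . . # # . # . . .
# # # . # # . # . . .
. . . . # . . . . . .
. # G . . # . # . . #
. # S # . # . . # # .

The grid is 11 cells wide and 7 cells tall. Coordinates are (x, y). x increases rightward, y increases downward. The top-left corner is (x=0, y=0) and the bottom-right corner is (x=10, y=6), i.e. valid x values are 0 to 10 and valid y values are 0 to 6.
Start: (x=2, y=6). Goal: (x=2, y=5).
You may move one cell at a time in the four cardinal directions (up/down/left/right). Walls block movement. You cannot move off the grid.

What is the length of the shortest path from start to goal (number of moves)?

BFS from (x=2, y=6) until reaching (x=2, y=5):
  Distance 0: (x=2, y=6)
  Distance 1: (x=2, y=5)  <- goal reached here
One shortest path (1 moves): (x=2, y=6) -> (x=2, y=5)

Answer: Shortest path length: 1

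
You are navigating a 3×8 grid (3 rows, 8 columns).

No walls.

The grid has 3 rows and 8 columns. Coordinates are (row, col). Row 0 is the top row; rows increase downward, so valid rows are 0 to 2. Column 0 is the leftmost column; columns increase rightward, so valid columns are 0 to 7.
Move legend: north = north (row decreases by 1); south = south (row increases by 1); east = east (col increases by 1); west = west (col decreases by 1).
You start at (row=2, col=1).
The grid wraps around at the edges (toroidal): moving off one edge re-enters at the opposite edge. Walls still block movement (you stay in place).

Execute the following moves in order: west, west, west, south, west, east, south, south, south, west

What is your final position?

Answer: Final position: (row=0, col=5)

Derivation:
Start: (row=2, col=1)
  west (west): (row=2, col=1) -> (row=2, col=0)
  west (west): (row=2, col=0) -> (row=2, col=7)
  west (west): (row=2, col=7) -> (row=2, col=6)
  south (south): (row=2, col=6) -> (row=0, col=6)
  west (west): (row=0, col=6) -> (row=0, col=5)
  east (east): (row=0, col=5) -> (row=0, col=6)
  south (south): (row=0, col=6) -> (row=1, col=6)
  south (south): (row=1, col=6) -> (row=2, col=6)
  south (south): (row=2, col=6) -> (row=0, col=6)
  west (west): (row=0, col=6) -> (row=0, col=5)
Final: (row=0, col=5)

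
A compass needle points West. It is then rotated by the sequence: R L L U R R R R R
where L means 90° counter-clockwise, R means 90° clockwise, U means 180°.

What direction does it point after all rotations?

Answer: Final heading: East

Derivation:
Start: West
  R (right (90° clockwise)) -> North
  L (left (90° counter-clockwise)) -> West
  L (left (90° counter-clockwise)) -> South
  U (U-turn (180°)) -> North
  R (right (90° clockwise)) -> East
  R (right (90° clockwise)) -> South
  R (right (90° clockwise)) -> West
  R (right (90° clockwise)) -> North
  R (right (90° clockwise)) -> East
Final: East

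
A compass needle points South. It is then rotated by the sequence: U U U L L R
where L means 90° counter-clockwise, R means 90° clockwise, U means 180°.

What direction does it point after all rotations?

Start: South
  U (U-turn (180°)) -> North
  U (U-turn (180°)) -> South
  U (U-turn (180°)) -> North
  L (left (90° counter-clockwise)) -> West
  L (left (90° counter-clockwise)) -> South
  R (right (90° clockwise)) -> West
Final: West

Answer: Final heading: West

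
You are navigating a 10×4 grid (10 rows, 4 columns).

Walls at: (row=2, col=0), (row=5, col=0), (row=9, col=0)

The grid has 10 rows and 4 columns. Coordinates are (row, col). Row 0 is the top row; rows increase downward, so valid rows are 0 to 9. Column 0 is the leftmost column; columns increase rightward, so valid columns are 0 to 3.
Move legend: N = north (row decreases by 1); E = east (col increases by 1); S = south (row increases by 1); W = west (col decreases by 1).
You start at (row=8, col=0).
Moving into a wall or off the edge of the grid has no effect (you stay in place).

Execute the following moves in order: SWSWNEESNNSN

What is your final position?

Answer: Final position: (row=6, col=2)

Derivation:
Start: (row=8, col=0)
  S (south): blocked, stay at (row=8, col=0)
  W (west): blocked, stay at (row=8, col=0)
  S (south): blocked, stay at (row=8, col=0)
  W (west): blocked, stay at (row=8, col=0)
  N (north): (row=8, col=0) -> (row=7, col=0)
  E (east): (row=7, col=0) -> (row=7, col=1)
  E (east): (row=7, col=1) -> (row=7, col=2)
  S (south): (row=7, col=2) -> (row=8, col=2)
  N (north): (row=8, col=2) -> (row=7, col=2)
  N (north): (row=7, col=2) -> (row=6, col=2)
  S (south): (row=6, col=2) -> (row=7, col=2)
  N (north): (row=7, col=2) -> (row=6, col=2)
Final: (row=6, col=2)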